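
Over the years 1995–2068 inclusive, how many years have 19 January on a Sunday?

Track 19 January's weekday year by year (advancing +1, or +2 across a Feb 29):
  1995: Thu  1996: Fri (+1)  1997: Sun (+2) ✓  1998: Mon (+1)  1999: Tue (+1)
  2000: Wed (+1)  2001: Fri (+2)  2002: Sat (+1)  2003: Sun (+1) ✓  2004: Mon (+1)
  2005: Wed (+2)  2006: Thu (+1)  2007: Fri (+1)  2008: Sat (+1)  … (46 more years) …
  2055: Tue (+1)  2056: Wed (+1)  2057: Fri (+2)  2058: Sat (+1)  2059: Sun (+1) ✓
  2060: Mon (+1)  2061: Wed (+2)  2062: Thu (+1)  2063: Fri (+1)  2064: Sat (+1)
  2065: Mon (+2)  2066: Tue (+1)  2067: Wed (+1)  2068: Thu (+1)
Sunday years: 1997, 2003, 2014, 2020, 2025, 2031, 2042, 2048, 2053, 2059 — 10 in total.

10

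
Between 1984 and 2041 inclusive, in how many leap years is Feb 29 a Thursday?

2

Leap years in 1984–2041: 15 of them.
Feb 29 weekday advances by 5 (mod 7) from one leap year to the next four years later (or differs when a century non-leap intervenes).
Leap-day weekdays: 1984:Wed 1988:Mon 1992:Sat 1996:Thu✓ 2000:Tue 2004:Sun 2008:Fri 2012:Wed 2016:Mon 2020:Sat 2024:Thu✓ 2028:Tue 2032:Sun 2036:Fri 2040:Wed
Thursday: 1996, 2024 → 2.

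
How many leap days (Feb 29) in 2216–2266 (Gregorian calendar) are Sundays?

Leap years in 2216–2266: 13 of them.
Feb 29 weekday advances by 5 (mod 7) from one leap year to the next four years later (or differs when a century non-leap intervenes).
Leap-day weekdays: 2216:Thu 2220:Tue 2224:Sun✓ 2228:Fri 2232:Wed 2236:Mon 2240:Sat 2244:Thu 2248:Tue 2252:Sun✓ 2256:Fri 2260:Wed 2264:Mon
Sunday: 2224, 2252 → 2.

2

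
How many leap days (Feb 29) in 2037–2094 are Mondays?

Leap years in 2037–2094: 14 of them.
Feb 29 weekday advances by 5 (mod 7) from one leap year to the next four years later (or differs when a century non-leap intervenes).
Leap-day weekdays: 2040:Wed 2044:Mon✓ 2048:Sat 2052:Thu 2056:Tue 2060:Sun 2064:Fri 2068:Wed 2072:Mon✓ 2076:Sat 2080:Thu 2084:Tue 2088:Sun 2092:Fri
Monday: 2044, 2072 → 2.

2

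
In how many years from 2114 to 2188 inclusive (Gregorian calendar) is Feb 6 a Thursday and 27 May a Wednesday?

3

Check each year's weekday for Feb 6 and 27 May:
  2114: Tue/Sun  2115: Wed/Mon  2116: Thu/Wed ✓  2117: Sat/Thu  2118: Sun/Fri  2119: Mon/Sat  2120: Tue/Mon  2121: Thu/Tue  2122: Fri/Wed  2123: Sat/Thu  2124: Sun/Sat  2125: Tue/Sun  2126: Wed/Mon  2127: Thu/Tue  …(47 more)…  2175: Mon/Sat  2176: Tue/Mon  2177: Thu/Tue  2178: Fri/Wed  2179: Sat/Thu  2180: Sun/Sat  2181: Tue/Sun  2182: Wed/Mon  2183: Thu/Tue  2184: Fri/Thu  2185: Sun/Fri  2186: Mon/Sat  2187: Tue/Sun  2188: Wed/Tue
Both conditions hold in: 2116, 2144, 2172 — 3.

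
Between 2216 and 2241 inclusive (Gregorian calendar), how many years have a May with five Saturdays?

May has 31 days; it has five Saturdays when Saturday falls among the first (month-length − 28) days — i.e. when May 1 is one of Saturday/Friday/Thursday.
May 1 by year: 2216:Wed 2217:Thu✓ 2218:Fri✓ 2219:Sat✓ 2220:Mon 2221:Tue 2222:Wed 2223:Thu✓ 2224:Sat✓ 2225:Sun 2226:Mon 2227:Tue 2228:Thu✓ 2229:Fri✓ 2230:Sat✓ 2231:Sun 2232:Tue 2233:Wed 2234:Thu✓ 2235:Fri✓ 2236:Sun 2237:Mon 2238:Tue 2239:Wed 2240:Fri✓ 2241:Sat✓
Years with five Saturdays: 2217, 2218, 2219, 2223, 2224, 2228, 2229, 2230, 2234, 2235, 2240, 2241 → 12.

12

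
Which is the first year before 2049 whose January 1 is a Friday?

2044

Jan 1 advances by 2 weekdays after a leap year and by 1 after a common year.
2049: Jan 1 is Friday.
2048: Wednesday (leap)
2047: Tuesday
2046: Monday
2045: Sunday
2044: Friday (leap)
2044 begins on a Friday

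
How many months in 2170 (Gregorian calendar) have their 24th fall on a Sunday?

1

Check the 24th of each month of 2170: Jan 24: Wed, Feb 24: Sat, Mar 24: Sat, Apr 24: Tue, May 24: Thu, Jun 24: Sun, Jul 24: Tue, Aug 24: Fri, Sep 24: Mon, Oct 24: Wed, Nov 24: Sat, Dec 24: Mon.
Sunday occurs in June — 1 month.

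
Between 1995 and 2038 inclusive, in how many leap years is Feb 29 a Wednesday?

1

Leap years in 1995–2038: 11 of them.
Feb 29 weekday advances by 5 (mod 7) from one leap year to the next four years later (or differs when a century non-leap intervenes).
Leap-day weekdays: 1996:Thu 2000:Tue 2004:Sun 2008:Fri 2012:Wed✓ 2016:Mon 2020:Sat 2024:Thu 2028:Tue 2032:Sun 2036:Fri
Wednesday: 2012 → 1.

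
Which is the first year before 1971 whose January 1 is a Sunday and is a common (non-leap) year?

Jan 1 advances by 2 weekdays after a leap year and by 1 after a common year.
1971: Jan 1 is Friday.
1970: Thursday
1969: Wednesday
1968: Monday (leap)
1967: Sunday
1967 begins on a Sunday and is a common year.

1967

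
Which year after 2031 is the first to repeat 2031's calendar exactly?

2042

Two years share a calendar iff Jan 1 falls on the same weekday and both are leap or both are common. 2031: Jan 1 is Wednesday, common year.
2032: Jan 1 Thursday, leap
2033: Jan 1 Saturday, common
2034: Jan 1 Sunday, common
2035: Jan 1 Monday, common
2036: Jan 1 Tuesday, leap
2037: Jan 1 Thursday, common
2038: Jan 1 Friday, common
2039: Jan 1 Saturday, common
2040: Jan 1 Sunday, leap
2041: Jan 1 Tuesday, common
2042: Jan 1 Wednesday, common
2042 matches on both conditions.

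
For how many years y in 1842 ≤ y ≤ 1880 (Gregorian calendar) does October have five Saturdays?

October has 31 days; it has five Saturdays when Saturday falls among the first (month-length − 28) days — i.e. when October 1 is one of Saturday/Friday/Thursday.
October 1 by year: 1842:Sat✓ 1843:Sun 1844:Tue 1845:Wed 1846:Thu✓ 1847:Fri✓ 1848:Sun 1849:Mon 1850:Tue 1851:Wed 1852:Fri✓ 1853:Sat✓ 1854:Sun 1855:Mon 1856:Wed …(9 more)… 1866:Mon 1867:Tue 1868:Thu✓ 1869:Fri✓ 1870:Sat✓ 1871:Sun 1872:Tue 1873:Wed 1874:Thu✓ 1875:Fri✓ 1876:Sun 1877:Mon 1878:Tue 1879:Wed 1880:Fri✓
Years with five Saturdays: 1842, 1846, 1847, 1852, 1853, 1857, 1858, 1859, 1863, 1864, 1868, 1869, 1870, 1874, 1875, 1880 → 16.

16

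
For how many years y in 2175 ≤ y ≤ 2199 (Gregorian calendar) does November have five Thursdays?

November has 30 days; it has five Thursdays when Thursday falls among the first (month-length − 28) days — i.e. when November 1 is one of Thursday/Wednesday.
November 1 by year: 2175:Wed✓ 2176:Fri 2177:Sat 2178:Sun 2179:Mon 2180:Wed✓ 2181:Thu✓ 2182:Fri 2183:Sat 2184:Mon 2185:Tue 2186:Wed✓ 2187:Thu✓ 2188:Sat 2189:Sun 2190:Mon 2191:Tue 2192:Thu✓ 2193:Fri 2194:Sat 2195:Sun 2196:Tue 2197:Wed✓ 2198:Thu✓ 2199:Fri
Years with five Thursdays: 2175, 2180, 2181, 2186, 2187, 2192, 2197, 2198 → 8.

8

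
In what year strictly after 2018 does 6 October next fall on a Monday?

2025

From one year to the next, a fixed date's weekday advances by 1, or by 2 when a Feb 29 lies between the two dates.
2018: October 6 is Saturday.
2019: Sunday (+1)
2020: Tuesday (+2)
2021: Wednesday (+1)
2022: Thursday (+1)
2023: Friday (+1)
2024: Sunday (+2)
2025: Monday (+1)
6 October falls on a Monday in 2025.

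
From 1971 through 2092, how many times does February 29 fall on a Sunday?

5

Leap years in 1971–2092: 31 of them.
Feb 29 weekday advances by 5 (mod 7) from one leap year to the next four years later (or differs when a century non-leap intervenes).
Leap-day weekdays: 1972:Tue 1976:Sun✓ 1980:Fri 1984:Wed 1988:Mon 1992:Sat 1996:Thu 2000:Tue 2004:Sun✓ 2008:Fri 2012:Wed 2016:Mon 2020:Sat …(5 more)… 2044:Mon 2048:Sat 2052:Thu 2056:Tue 2060:Sun✓ 2064:Fri 2068:Wed 2072:Mon 2076:Sat 2080:Thu 2084:Tue 2088:Sun✓ 2092:Fri
Sunday: 1976, 2004, 2032, 2060, 2088 → 5.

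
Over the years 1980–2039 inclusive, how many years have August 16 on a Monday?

Track August 16's weekday year by year (advancing +1, or +2 across a Feb 29):
  1980: Sat  1981: Sun (+1)  1982: Mon (+1) ✓  1983: Tue (+1)  1984: Thu (+2)
  1985: Fri (+1)  1986: Sat (+1)  1987: Sun (+1)  1988: Tue (+2)  1989: Wed (+1)
  1990: Thu (+1)  1991: Fri (+1)  1992: Sun (+2)  1993: Mon (+1) ✓  … (32 more years) …
  2026: Sun (+1)  2027: Mon (+1) ✓  2028: Wed (+2)  2029: Thu (+1)  2030: Fri (+1)
  2031: Sat (+1)  2032: Mon (+2) ✓  2033: Tue (+1)  2034: Wed (+1)  2035: Thu (+1)
  2036: Sat (+2)  2037: Sun (+1)  2038: Mon (+1) ✓  2039: Tue (+1)
Monday years: 1982, 1993, 1999, 2004, 2010, 2021, 2027, 2032, 2038 — 9 in total.

9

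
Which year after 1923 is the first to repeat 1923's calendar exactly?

Two years share a calendar iff Jan 1 falls on the same weekday and both are leap or both are common. 1923: Jan 1 is Monday, common year.
1924: Jan 1 Tuesday, leap
1925: Jan 1 Thursday, common
1926: Jan 1 Friday, common
1927: Jan 1 Saturday, common
1928: Jan 1 Sunday, leap
1929: Jan 1 Tuesday, common
1930: Jan 1 Wednesday, common
1931: Jan 1 Thursday, common
1932: Jan 1 Friday, leap
1933: Jan 1 Sunday, common
1934: Jan 1 Monday, common
1934 matches on both conditions.

1934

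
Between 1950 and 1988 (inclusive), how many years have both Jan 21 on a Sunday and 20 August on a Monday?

Check each year's weekday for Jan 21 and 20 August:
  1950: Sat/Sun  1951: Sun/Mon ✓  1952: Mon/Wed  1953: Wed/Thu  1954: Thu/Fri  1955: Fri/Sat  1956: Sat/Mon  1957: Mon/Tue  1958: Tue/Wed  1959: Wed/Thu  1960: Thu/Sat  1961: Sat/Sun  1962: Sun/Mon ✓  1963: Mon/Tue  …(11 more)…  1975: Tue/Wed  1976: Wed/Fri  1977: Fri/Sat  1978: Sat/Sun  1979: Sun/Mon ✓  1980: Mon/Wed  1981: Wed/Thu  1982: Thu/Fri  1983: Fri/Sat  1984: Sat/Mon  1985: Mon/Tue  1986: Tue/Wed  1987: Wed/Thu  1988: Thu/Sat
Both conditions hold in: 1951, 1962, 1973, 1979 — 4.

4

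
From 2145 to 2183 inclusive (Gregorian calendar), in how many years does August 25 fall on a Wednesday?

6

Track August 25's weekday year by year (advancing +1, or +2 across a Feb 29):
  2145: Wed ✓  2146: Thu (+1)  2147: Fri (+1)  2148: Sun (+2)  2149: Mon (+1)
  2150: Tue (+1)  2151: Wed (+1) ✓  2152: Fri (+2)  2153: Sat (+1)  2154: Sun (+1)
  2155: Mon (+1)  2156: Wed (+2) ✓  2157: Thu (+1)  2158: Fri (+1)  … (11 more years) …
  2170: Sat (+1)  2171: Sun (+1)  2172: Tue (+2)  2173: Wed (+1) ✓  2174: Thu (+1)
  2175: Fri (+1)  2176: Sun (+2)  2177: Mon (+1)  2178: Tue (+1)  2179: Wed (+1) ✓
  2180: Fri (+2)  2181: Sat (+1)  2182: Sun (+1)  2183: Mon (+1)
Wednesday years: 2145, 2151, 2156, 2162, 2173, 2179 — 6 in total.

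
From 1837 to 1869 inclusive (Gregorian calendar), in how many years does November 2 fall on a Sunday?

4

Track November 2's weekday year by year (advancing +1, or +2 across a Feb 29):
  1837: Thu  1838: Fri (+1)  1839: Sat (+1)  1840: Mon (+2)  1841: Tue (+1)
  1842: Wed (+1)  1843: Thu (+1)  1844: Sat (+2)  1845: Sun (+1) ✓  1846: Mon (+1)
  1847: Tue (+1)  1848: Thu (+2)  1849: Fri (+1)  1850: Sat (+1)  … (5 more years) …
  1856: Sun (+2) ✓  1857: Mon (+1)  1858: Tue (+1)  1859: Wed (+1)  1860: Fri (+2)
  1861: Sat (+1)  1862: Sun (+1) ✓  1863: Mon (+1)  1864: Wed (+2)  1865: Thu (+1)
  1866: Fri (+1)  1867: Sat (+1)  1868: Mon (+2)  1869: Tue (+1)
Sunday years: 1845, 1851, 1856, 1862 — 4 in total.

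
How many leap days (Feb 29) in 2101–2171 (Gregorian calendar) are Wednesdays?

Leap years in 2101–2171: 17 of them.
Feb 29 weekday advances by 5 (mod 7) from one leap year to the next four years later (or differs when a century non-leap intervenes).
Leap-day weekdays: 2104:Fri 2108:Wed✓ 2112:Mon 2116:Sat 2120:Thu 2124:Tue 2128:Sun 2132:Fri 2136:Wed✓ 2140:Mon 2144:Sat 2148:Thu 2152:Tue 2156:Sun 2160:Fri 2164:Wed✓ 2168:Mon
Wednesday: 2108, 2136, 2164 → 3.

3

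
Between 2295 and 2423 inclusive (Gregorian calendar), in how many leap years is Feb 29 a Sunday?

4

Leap years in 2295–2423: 31 of them.
Feb 29 weekday advances by 5 (mod 7) from one leap year to the next four years later (or differs when a century non-leap intervenes).
Leap-day weekdays: 2296:Sat 2304:Mon 2308:Sat 2312:Thu 2316:Tue 2320:Sun✓ 2324:Fri 2328:Wed 2332:Mon 2336:Sat 2340:Thu 2344:Tue 2348:Sun✓ …(5 more)… 2372:Tue 2376:Sun✓ 2380:Fri 2384:Wed 2388:Mon 2392:Sat 2396:Thu 2400:Tue 2404:Sun✓ 2408:Fri 2412:Wed 2416:Mon 2420:Sat
Sunday: 2320, 2348, 2376, 2404 → 4.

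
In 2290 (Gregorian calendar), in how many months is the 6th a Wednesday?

Check the 6th of each month of 2290: Jan 6: Mon, Feb 6: Thu, Mar 6: Thu, Apr 6: Sun, May 6: Tue, Jun 6: Fri, Jul 6: Sun, Aug 6: Wed, Sep 6: Sat, Oct 6: Mon, Nov 6: Thu, Dec 6: Sat.
Wednesday occurs in August — 1 month.

1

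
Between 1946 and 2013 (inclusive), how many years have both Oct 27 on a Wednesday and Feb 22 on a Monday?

Check each year's weekday for Oct 27 and Feb 22:
  1946: Sun/Fri  1947: Mon/Sat  1948: Wed/Sun  1949: Thu/Tue  1950: Fri/Wed  1951: Sat/Thu  1952: Mon/Fri  1953: Tue/Sun  1954: Wed/Mon ✓  1955: Thu/Tue  1956: Sat/Wed  1957: Sun/Fri  1958: Mon/Sat  1959: Tue/Sun  …(40 more)…  2000: Fri/Tue  2001: Sat/Thu  2002: Sun/Fri  2003: Mon/Sat  2004: Wed/Sun  2005: Thu/Tue  2006: Fri/Wed  2007: Sat/Thu  2008: Mon/Fri  2009: Tue/Sun  2010: Wed/Mon ✓  2011: Thu/Tue  2012: Sat/Wed  2013: Sun/Fri
Both conditions hold in: 1954, 1965, 1971, 1982, 1993, 1999, 2010 — 7.

7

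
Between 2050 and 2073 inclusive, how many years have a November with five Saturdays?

November has 30 days; it has five Saturdays when Saturday falls among the first (month-length − 28) days — i.e. when November 1 is one of Saturday/Friday.
November 1 by year: 2050:Tue 2051:Wed 2052:Fri✓ 2053:Sat✓ 2054:Sun 2055:Mon 2056:Wed 2057:Thu 2058:Fri✓ 2059:Sat✓ 2060:Mon 2061:Tue 2062:Wed 2063:Thu 2064:Sat✓ 2065:Sun 2066:Mon 2067:Tue 2068:Thu 2069:Fri✓ 2070:Sat✓ 2071:Sun 2072:Tue 2073:Wed
Years with five Saturdays: 2052, 2053, 2058, 2059, 2064, 2069, 2070 → 7.

7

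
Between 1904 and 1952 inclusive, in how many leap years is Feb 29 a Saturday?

2

Leap years in 1904–1952: 13 of them.
Feb 29 weekday advances by 5 (mod 7) from one leap year to the next four years later (or differs when a century non-leap intervenes).
Leap-day weekdays: 1904:Mon 1908:Sat✓ 1912:Thu 1916:Tue 1920:Sun 1924:Fri 1928:Wed 1932:Mon 1936:Sat✓ 1940:Thu 1944:Tue 1948:Sun 1952:Fri
Saturday: 1908, 1936 → 2.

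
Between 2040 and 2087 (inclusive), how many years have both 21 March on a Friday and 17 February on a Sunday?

Check each year's weekday for 21 March and 17 February:
  2040: Wed/Fri  2041: Thu/Sun  2042: Fri/Mon  2043: Sat/Tue  2044: Mon/Wed  2045: Tue/Fri  2046: Wed/Sat  2047: Thu/Sun  2048: Sat/Mon  2049: Sun/Wed  2050: Mon/Thu  2051: Tue/Fri  2052: Thu/Sat  2053: Fri/Mon  …(20 more)…  2074: Wed/Sat  2075: Thu/Sun  2076: Sat/Mon  2077: Sun/Wed  2078: Mon/Thu  2079: Tue/Fri  2080: Thu/Sat  2081: Fri/Mon  2082: Sat/Tue  2083: Sun/Wed  2084: Tue/Thu  2085: Wed/Sat  2086: Thu/Sun  2087: Fri/Mon
Both conditions hold in: 2064 — 1.

1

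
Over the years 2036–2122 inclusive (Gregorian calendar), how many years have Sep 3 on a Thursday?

14

Track Sep 3's weekday year by year (advancing +1, or +2 across a Feb 29):
  2036: Wed  2037: Thu (+1) ✓  2038: Fri (+1)  2039: Sat (+1)  2040: Mon (+2)
  2041: Tue (+1)  2042: Wed (+1)  2043: Thu (+1) ✓  2044: Sat (+2)  2045: Sun (+1)
  2046: Mon (+1)  2047: Tue (+1)  2048: Thu (+2) ✓  2049: Fri (+1)  … (59 more years) …
  2109: Tue (+1)  2110: Wed (+1)  2111: Thu (+1) ✓  2112: Sat (+2)  2113: Sun (+1)
  2114: Mon (+1)  2115: Tue (+1)  2116: Thu (+2) ✓  2117: Fri (+1)  2118: Sat (+1)
  2119: Sun (+1)  2120: Tue (+2)  2121: Wed (+1)  2122: Thu (+1) ✓
Thursday years: 2037, 2043, 2048, 2054, 2065, 2071, 2076, 2082, 2093, 2099, 2105, 2111, 2116, 2122 — 14 in total.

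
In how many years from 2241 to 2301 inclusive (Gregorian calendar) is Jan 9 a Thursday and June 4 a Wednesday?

6

Check each year's weekday for Jan 9 and June 4:
  2241: Sat/Fri  2242: Sun/Sat  2243: Mon/Sun  2244: Tue/Tue  2245: Thu/Wed ✓  2246: Fri/Thu  2247: Sat/Fri  2248: Sun/Sun  2249: Tue/Mon  2250: Wed/Tue  2251: Thu/Wed ✓  2252: Fri/Fri  2253: Sun/Sat  2254: Mon/Sun  …(33 more)…  2288: Mon/Mon  2289: Wed/Tue  2290: Thu/Wed ✓  2291: Fri/Thu  2292: Sat/Sat  2293: Mon/Sun  2294: Tue/Mon  2295: Wed/Tue  2296: Thu/Thu  2297: Sat/Fri  2298: Sun/Sat  2299: Mon/Sun  2300: Tue/Mon  2301: Wed/Tue
Both conditions hold in: 2245, 2251, 2262, 2273, 2279, 2290 — 6.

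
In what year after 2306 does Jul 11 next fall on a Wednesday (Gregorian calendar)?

2317

From one year to the next, a fixed date's weekday advances by 1, or by 2 when a Feb 29 lies between the two dates.
2306: July 11 is Wednesday.
2307: Thursday (+1)
2308: Saturday (+2)
2309: Sunday (+1)
2310: Monday (+1)
2311: Tuesday (+1)
2312: Thursday (+2)
2313: Friday (+1)
2314: Saturday (+1)
2315: Sunday (+1)
2316: Tuesday (+2)
2317: Wednesday (+1)
Jul 11 falls on a Wednesday in 2317.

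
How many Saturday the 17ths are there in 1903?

Check the 17th of each month of 1903: Jan 17: Sat, Feb 17: Tue, Mar 17: Tue, Apr 17: Fri, May 17: Sun, Jun 17: Wed, Jul 17: Fri, Aug 17: Mon, Sep 17: Thu, Oct 17: Sat, Nov 17: Tue, Dec 17: Thu.
Saturday occurs in January, October — 2 months.

2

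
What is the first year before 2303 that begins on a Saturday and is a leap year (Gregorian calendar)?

2276

Jan 1 advances by 2 weekdays after a leap year and by 1 after a common year.
2303: Jan 1 is Thursday.
2302: Wednesday
2301: Tuesday
2300: Monday
2299: Sunday
2298: Saturday
2297: Friday
2296: Wednesday (leap)
2295: Tuesday
2294: Monday
2293: Sunday
2292: Friday (leap)
2291: Thursday
2290: Wednesday
2289: Tuesday
2288: Sunday (leap)
2287: Saturday
2286: Friday
2285: Thursday
2284: Tuesday (leap)
2283: Monday
2282: Sunday
2281: Saturday
2280: Thursday (leap)
2279: Wednesday
2278: Tuesday
2277: Monday
2276: Saturday (leap)
2276 begins on a Saturday and is a leap year.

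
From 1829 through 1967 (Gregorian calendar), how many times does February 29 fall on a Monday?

6

Leap years in 1829–1967: 33 of them.
Feb 29 weekday advances by 5 (mod 7) from one leap year to the next four years later (or differs when a century non-leap intervenes).
Leap-day weekdays: 1832:Wed 1836:Mon✓ 1840:Sat 1844:Thu 1848:Tue 1852:Sun 1856:Fri 1860:Wed 1864:Mon✓ 1868:Sat 1872:Thu 1876:Tue 1880:Sun …(7 more)… 1916:Tue 1920:Sun 1924:Fri 1928:Wed 1932:Mon✓ 1936:Sat 1940:Thu 1944:Tue 1948:Sun 1952:Fri 1956:Wed 1960:Mon✓ 1964:Sat
Monday: 1836, 1864, 1892, 1904, 1932, 1960 → 6.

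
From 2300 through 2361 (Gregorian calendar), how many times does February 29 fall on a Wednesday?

2

Leap years in 2300–2361: 15 of them.
Feb 29 weekday advances by 5 (mod 7) from one leap year to the next four years later (or differs when a century non-leap intervenes).
Leap-day weekdays: 2304:Mon 2308:Sat 2312:Thu 2316:Tue 2320:Sun 2324:Fri 2328:Wed✓ 2332:Mon 2336:Sat 2340:Thu 2344:Tue 2348:Sun 2352:Fri 2356:Wed✓ 2360:Mon
Wednesday: 2328, 2356 → 2.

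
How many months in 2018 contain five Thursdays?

A month of length L has five Thursdays iff its first Thursday is on day ≤ L−28 (so day 1–3 in a 31-day month, 1–2 in a 30-day month, day 1 in a leap February).
Checking each month of 2018: Jan starts Mon (31d); Feb starts Thu (28d); Mar starts Thu (31d) ✓; Apr starts Sun (30d); May starts Tue (31d) ✓; Jun starts Fri (30d); Jul starts Sun (31d); Aug starts Wed (31d) ✓; Sep starts Sat (30d); Oct starts Mon (31d); Nov starts Thu (30d) ✓; Dec starts Sat (31d).
Five-Thursday months: March, May, August, November → 4.

4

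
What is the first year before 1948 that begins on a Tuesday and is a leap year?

Jan 1 advances by 2 weekdays after a leap year and by 1 after a common year.
1948: Jan 1 is Thursday (leap).
1947: Wednesday
1946: Tuesday
1945: Monday
1944: Saturday (leap)
1943: Friday
1942: Thursday
1941: Wednesday
1940: Monday (leap)
1939: Sunday
1938: Saturday
1937: Friday
1936: Wednesday (leap)
1935: Tuesday
1934: Monday
1933: Sunday
1932: Friday (leap)
1931: Thursday
1930: Wednesday
1929: Tuesday
1928: Sunday (leap)
1927: Saturday
1926: Friday
1925: Thursday
1924: Tuesday (leap)
1924 begins on a Tuesday and is a leap year.

1924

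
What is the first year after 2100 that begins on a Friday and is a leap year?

Jan 1 advances by 2 weekdays after a leap year and by 1 after a common year.
2100: Jan 1 is Friday.
2101: Saturday
2102: Sunday
2103: Monday
2104: Tuesday (leap)
2105: Thursday
2106: Friday
2107: Saturday
2108: Sunday (leap)
2109: Tuesday
2110: Wednesday
2111: Thursday
2112: Friday (leap)
2112 begins on a Friday and is a leap year.

2112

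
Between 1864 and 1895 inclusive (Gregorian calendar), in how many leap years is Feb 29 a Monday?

2

Leap years in 1864–1895: 8 of them.
Feb 29 weekday advances by 5 (mod 7) from one leap year to the next four years later (or differs when a century non-leap intervenes).
Leap-day weekdays: 1864:Mon✓ 1868:Sat 1872:Thu 1876:Tue 1880:Sun 1884:Fri 1888:Wed 1892:Mon✓
Monday: 1864, 1892 → 2.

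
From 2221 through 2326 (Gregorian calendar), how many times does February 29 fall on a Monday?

Leap years in 2221–2326: 25 of them.
Feb 29 weekday advances by 5 (mod 7) from one leap year to the next four years later (or differs when a century non-leap intervenes).
Leap-day weekdays: 2224:Sun 2228:Fri 2232:Wed 2236:Mon✓ 2240:Sat 2244:Thu 2248:Tue 2252:Sun 2256:Fri 2260:Wed 2264:Mon✓ 2268:Sat 2272:Thu 2276:Tue 2280:Sun 2284:Fri 2288:Wed 2292:Mon✓ 2296:Sat 2304:Mon✓ 2308:Sat 2312:Thu 2316:Tue 2320:Sun 2324:Fri
Monday: 2236, 2264, 2292, 2304 → 4.

4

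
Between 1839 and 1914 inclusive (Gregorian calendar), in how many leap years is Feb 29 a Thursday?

3

Leap years in 1839–1914: 18 of them.
Feb 29 weekday advances by 5 (mod 7) from one leap year to the next four years later (or differs when a century non-leap intervenes).
Leap-day weekdays: 1840:Sat 1844:Thu✓ 1848:Tue 1852:Sun 1856:Fri 1860:Wed 1864:Mon 1868:Sat 1872:Thu✓ 1876:Tue 1880:Sun 1884:Fri 1888:Wed 1892:Mon 1896:Sat 1904:Mon 1908:Sat 1912:Thu✓
Thursday: 1844, 1872, 1912 → 3.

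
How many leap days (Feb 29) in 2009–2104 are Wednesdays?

4

Leap years in 2009–2104: 23 of them.
Feb 29 weekday advances by 5 (mod 7) from one leap year to the next four years later (or differs when a century non-leap intervenes).
Leap-day weekdays: 2012:Wed✓ 2016:Mon 2020:Sat 2024:Thu 2028:Tue 2032:Sun 2036:Fri 2040:Wed✓ 2044:Mon 2048:Sat 2052:Thu 2056:Tue 2060:Sun 2064:Fri 2068:Wed✓ 2072:Mon 2076:Sat 2080:Thu 2084:Tue 2088:Sun 2092:Fri 2096:Wed✓ 2104:Fri
Wednesday: 2012, 2040, 2068, 2096 → 4.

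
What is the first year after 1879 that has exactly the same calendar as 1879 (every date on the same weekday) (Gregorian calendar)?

1890

Two years share a calendar iff Jan 1 falls on the same weekday and both are leap or both are common. 1879: Jan 1 is Wednesday, common year.
1880: Jan 1 Thursday, leap
1881: Jan 1 Saturday, common
1882: Jan 1 Sunday, common
1883: Jan 1 Monday, common
1884: Jan 1 Tuesday, leap
1885: Jan 1 Thursday, common
1886: Jan 1 Friday, common
1887: Jan 1 Saturday, common
1888: Jan 1 Sunday, leap
1889: Jan 1 Tuesday, common
1890: Jan 1 Wednesday, common
1890 matches on both conditions.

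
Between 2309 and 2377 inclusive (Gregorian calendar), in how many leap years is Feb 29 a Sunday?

Leap years in 2309–2377: 17 of them.
Feb 29 weekday advances by 5 (mod 7) from one leap year to the next four years later (or differs when a century non-leap intervenes).
Leap-day weekdays: 2312:Thu 2316:Tue 2320:Sun✓ 2324:Fri 2328:Wed 2332:Mon 2336:Sat 2340:Thu 2344:Tue 2348:Sun✓ 2352:Fri 2356:Wed 2360:Mon 2364:Sat 2368:Thu 2372:Tue 2376:Sun✓
Sunday: 2320, 2348, 2376 → 3.

3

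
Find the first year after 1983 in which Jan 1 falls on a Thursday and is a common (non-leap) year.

Jan 1 advances by 2 weekdays after a leap year and by 1 after a common year.
1983: Jan 1 is Saturday.
1984: Sunday (leap)
1985: Tuesday
1986: Wednesday
1987: Thursday
1987 begins on a Thursday and is a common year.

1987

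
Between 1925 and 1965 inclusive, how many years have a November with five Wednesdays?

November has 30 days; it has five Wednesdays when Wednesday falls among the first (month-length − 28) days — i.e. when November 1 is one of Wednesday/Tuesday.
November 1 by year: 1925:Sun 1926:Mon 1927:Tue✓ 1928:Thu 1929:Fri 1930:Sat 1931:Sun 1932:Tue✓ 1933:Wed✓ 1934:Thu 1935:Fri 1936:Sun 1937:Mon 1938:Tue✓ 1939:Wed✓ …(11 more)… 1951:Thu 1952:Sat 1953:Sun 1954:Mon 1955:Tue✓ 1956:Thu 1957:Fri 1958:Sat 1959:Sun 1960:Tue✓ 1961:Wed✓ 1962:Thu 1963:Fri 1964:Sun 1965:Mon
Years with five Wednesdays: 1927, 1932, 1933, 1938, 1939, 1944, 1949, 1950, 1955, 1960, 1961 → 11.

11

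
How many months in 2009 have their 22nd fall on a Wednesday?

2

Check the 22nd of each month of 2009: Jan 22: Thu, Feb 22: Sun, Mar 22: Sun, Apr 22: Wed, May 22: Fri, Jun 22: Mon, Jul 22: Wed, Aug 22: Sat, Sep 22: Tue, Oct 22: Thu, Nov 22: Sun, Dec 22: Tue.
Wednesday occurs in April, July — 2 months.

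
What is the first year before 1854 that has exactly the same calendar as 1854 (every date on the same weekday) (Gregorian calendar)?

1843

Two years share a calendar iff Jan 1 falls on the same weekday and both are leap or both are common. 1854: Jan 1 is Sunday, common year.
1853: Jan 1 Saturday, common
1852: Jan 1 Thursday, leap
1851: Jan 1 Wednesday, common
1850: Jan 1 Tuesday, common
1849: Jan 1 Monday, common
1848: Jan 1 Saturday, leap
1847: Jan 1 Friday, common
1846: Jan 1 Thursday, common
1845: Jan 1 Wednesday, common
1844: Jan 1 Monday, leap
1843: Jan 1 Sunday, common
1843 matches on both conditions.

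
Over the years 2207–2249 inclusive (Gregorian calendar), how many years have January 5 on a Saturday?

Track January 5's weekday year by year (advancing +1, or +2 across a Feb 29):
  2207: Mon  2208: Tue (+1)  2209: Thu (+2)  2210: Fri (+1)  2211: Sat (+1) ✓
  2212: Sun (+1)  2213: Tue (+2)  2214: Wed (+1)  2215: Thu (+1)  2216: Fri (+1)
  2217: Sun (+2)  2218: Mon (+1)  2219: Tue (+1)  2220: Wed (+1)  … (15 more years) …
  2236: Tue (+1)  2237: Thu (+2)  2238: Fri (+1)  2239: Sat (+1) ✓  2240: Sun (+1)
  2241: Tue (+2)  2242: Wed (+1)  2243: Thu (+1)  2244: Fri (+1)  2245: Sun (+2)
  2246: Mon (+1)  2247: Tue (+1)  2248: Wed (+1)  2249: Fri (+2)
Saturday years: 2211, 2222, 2228, 2233, 2239 — 5 in total.

5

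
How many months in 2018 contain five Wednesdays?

A month of length L has five Wednesdays iff its first Wednesday is on day ≤ L−28 (so day 1–3 in a 31-day month, 1–2 in a 30-day month, day 1 in a leap February).
Checking each month of 2018: Jan starts Mon (31d) ✓; Feb starts Thu (28d); Mar starts Thu (31d); Apr starts Sun (30d); May starts Tue (31d) ✓; Jun starts Fri (30d); Jul starts Sun (31d); Aug starts Wed (31d) ✓; Sep starts Sat (30d); Oct starts Mon (31d) ✓; Nov starts Thu (30d); Dec starts Sat (31d).
Five-Wednesday months: January, May, August, October → 4.

4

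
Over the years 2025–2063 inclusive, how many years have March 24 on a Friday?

Track March 24's weekday year by year (advancing +1, or +2 across a Feb 29):
  2025: Mon  2026: Tue (+1)  2027: Wed (+1)  2028: Fri (+2) ✓  2029: Sat (+1)
  2030: Sun (+1)  2031: Mon (+1)  2032: Wed (+2)  2033: Thu (+1)  2034: Fri (+1) ✓
  2035: Sat (+1)  2036: Mon (+2)  2037: Tue (+1)  2038: Wed (+1)  … (11 more years) …
  2050: Thu (+1)  2051: Fri (+1) ✓  2052: Sun (+2)  2053: Mon (+1)  2054: Tue (+1)
  2055: Wed (+1)  2056: Fri (+2) ✓  2057: Sat (+1)  2058: Sun (+1)  2059: Mon (+1)
  2060: Wed (+2)  2061: Thu (+1)  2062: Fri (+1) ✓  2063: Sat (+1)
Friday years: 2028, 2034, 2045, 2051, 2056, 2062 — 6 in total.

6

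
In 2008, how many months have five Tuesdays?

5

A month of length L has five Tuesdays iff its first Tuesday is on day ≤ L−28 (so day 1–3 in a 31-day month, 1–2 in a 30-day month, day 1 in a leap February).
Checking each month of 2008: Jan starts Tue (31d) ✓; Feb starts Fri (29d); Mar starts Sat (31d); Apr starts Tue (30d) ✓; May starts Thu (31d); Jun starts Sun (30d); Jul starts Tue (31d) ✓; Aug starts Fri (31d); Sep starts Mon (30d) ✓; Oct starts Wed (31d); Nov starts Sat (30d); Dec starts Mon (31d) ✓.
Five-Tuesday months: January, April, July, September, December → 5.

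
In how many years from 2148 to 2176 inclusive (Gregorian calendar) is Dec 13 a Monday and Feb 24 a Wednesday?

3

Check each year's weekday for Dec 13 and Feb 24:
  2148: Fri/Sat  2149: Sat/Mon  2150: Sun/Tue  2151: Mon/Wed ✓  2152: Wed/Thu  2153: Thu/Sat  2154: Fri/Sun  2155: Sat/Mon  2156: Mon/Tue  2157: Tue/Thu  2158: Wed/Fri  2159: Thu/Sat  2160: Sat/Sun  2161: Sun/Tue  2162: Mon/Wed ✓  2163: Tue/Thu  2164: Thu/Fri  2165: Fri/Sun  2166: Sat/Mon  2167: Sun/Tue  2168: Tue/Wed  2169: Wed/Fri  2170: Thu/Sat  2171: Fri/Sun  2172: Sun/Mon  2173: Mon/Wed ✓  2174: Tue/Thu  2175: Wed/Fri  2176: Fri/Sat
Both conditions hold in: 2151, 2162, 2173 — 3.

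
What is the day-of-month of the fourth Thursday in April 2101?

28

April 1, 2101 is a Friday, so the first Thursday is the 7th.
The fourth Thursday is 7 + 21 = 28.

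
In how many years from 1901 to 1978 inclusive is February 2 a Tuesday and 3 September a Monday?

Check each year's weekday for February 2 and 3 September:
  1901: Sat/Tue  1902: Sun/Wed  1903: Mon/Thu  1904: Tue/Sat  1905: Thu/Sun  1906: Fri/Mon  1907: Sat/Tue  1908: Sun/Thu  1909: Tue/Fri  1910: Wed/Sat  1911: Thu/Sun  1912: Fri/Tue  1913: Sun/Wed  1914: Mon/Thu  …(50 more)…  1965: Tue/Fri  1966: Wed/Sat  1967: Thu/Sun  1968: Fri/Tue  1969: Sun/Wed  1970: Mon/Thu  1971: Tue/Fri  1972: Wed/Sun  1973: Fri/Mon  1974: Sat/Tue  1975: Sun/Wed  1976: Mon/Fri  1977: Wed/Sat  1978: Thu/Sun
Both conditions hold in: no year — 0.

0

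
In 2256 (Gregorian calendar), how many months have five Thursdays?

A month of length L has five Thursdays iff its first Thursday is on day ≤ L−28 (so day 1–3 in a 31-day month, 1–2 in a 30-day month, day 1 in a leap February).
Checking each month of 2256: Jan starts Tue (31d) ✓; Feb starts Fri (29d); Mar starts Sat (31d); Apr starts Tue (30d); May starts Thu (31d) ✓; Jun starts Sun (30d); Jul starts Tue (31d) ✓; Aug starts Fri (31d); Sep starts Mon (30d); Oct starts Wed (31d) ✓; Nov starts Sat (30d); Dec starts Mon (31d).
Five-Thursday months: January, May, July, October → 4.

4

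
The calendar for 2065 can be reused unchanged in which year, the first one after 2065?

Two years share a calendar iff Jan 1 falls on the same weekday and both are leap or both are common. 2065: Jan 1 is Thursday, common year.
2066: Jan 1 Friday, common
2067: Jan 1 Saturday, common
2068: Jan 1 Sunday, leap
2069: Jan 1 Tuesday, common
2070: Jan 1 Wednesday, common
2071: Jan 1 Thursday, common
2071 matches on both conditions.

2071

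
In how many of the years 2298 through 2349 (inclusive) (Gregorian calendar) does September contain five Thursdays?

15

September has 30 days; it has five Thursdays when Thursday falls among the first (month-length − 28) days — i.e. when September 1 is one of Thursday/Wednesday.
September 1 by year: 2298:Thu✓ 2299:Fri 2300:Sat 2301:Sun 2302:Mon 2303:Tue 2304:Thu✓ 2305:Fri 2306:Sat 2307:Sun 2308:Tue 2309:Wed✓ 2310:Thu✓ 2311:Fri 2312:Sun …(22 more)… 2335:Sun 2336:Tue 2337:Wed✓ 2338:Thu✓ 2339:Fri 2340:Sun 2341:Mon 2342:Tue 2343:Wed✓ 2344:Fri 2345:Sat 2346:Sun 2347:Mon 2348:Wed✓ 2349:Thu✓
Years with five Thursdays: 2298, 2304, 2309, 2310, 2315, 2320, 2321, 2326, 2327, 2332, 2337, 2338, 2343, 2348, 2349 → 15.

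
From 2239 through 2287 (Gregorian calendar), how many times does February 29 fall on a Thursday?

2

Leap years in 2239–2287: 12 of them.
Feb 29 weekday advances by 5 (mod 7) from one leap year to the next four years later (or differs when a century non-leap intervenes).
Leap-day weekdays: 2240:Sat 2244:Thu✓ 2248:Tue 2252:Sun 2256:Fri 2260:Wed 2264:Mon 2268:Sat 2272:Thu✓ 2276:Tue 2280:Sun 2284:Fri
Thursday: 2244, 2272 → 2.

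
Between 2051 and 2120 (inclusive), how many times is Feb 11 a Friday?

Track Feb 11's weekday year by year (advancing +1, or +2 across a Feb 29):
  2051: Sat  2052: Sun (+1)  2053: Tue (+2)  2054: Wed (+1)  2055: Thu (+1)
  2056: Fri (+1) ✓  2057: Sun (+2)  2058: Mon (+1)  2059: Tue (+1)  2060: Wed (+1)
  2061: Fri (+2) ✓  2062: Sat (+1)  2063: Sun (+1)  2064: Mon (+1)  … (42 more years) …
  2107: Fri (+1) ✓  2108: Sat (+1)  2109: Mon (+2)  2110: Tue (+1)  2111: Wed (+1)
  2112: Thu (+1)  2113: Sat (+2)  2114: Sun (+1)  2115: Mon (+1)  2116: Tue (+1)
  2117: Thu (+2)  2118: Fri (+1) ✓  2119: Sat (+1)  2120: Sun (+1)
Friday years: 2056, 2061, 2067, 2078, 2084, 2089, 2095, 2101, 2107, 2118 — 10 in total.

10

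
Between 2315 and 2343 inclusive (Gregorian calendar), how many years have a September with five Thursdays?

September has 30 days; it has five Thursdays when Thursday falls among the first (month-length − 28) days — i.e. when September 1 is one of Thursday/Wednesday.
September 1 by year: 2315:Wed✓ 2316:Fri 2317:Sat 2318:Sun 2319:Mon 2320:Wed✓ 2321:Thu✓ 2322:Fri 2323:Sat 2324:Mon 2325:Tue 2326:Wed✓ 2327:Thu✓ 2328:Sat 2329:Sun 2330:Mon 2331:Tue 2332:Thu✓ 2333:Fri 2334:Sat 2335:Sun 2336:Tue 2337:Wed✓ 2338:Thu✓ 2339:Fri 2340:Sun 2341:Mon 2342:Tue 2343:Wed✓
Years with five Thursdays: 2315, 2320, 2321, 2326, 2327, 2332, 2337, 2338, 2343 → 9.

9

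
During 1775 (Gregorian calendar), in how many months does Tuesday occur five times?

A month of length L has five Tuesdays iff its first Tuesday is on day ≤ L−28 (so day 1–3 in a 31-day month, 1–2 in a 30-day month, day 1 in a leap February).
Checking each month of 1775: Jan starts Sun (31d) ✓; Feb starts Wed (28d); Mar starts Wed (31d); Apr starts Sat (30d); May starts Mon (31d) ✓; Jun starts Thu (30d); Jul starts Sat (31d); Aug starts Tue (31d) ✓; Sep starts Fri (30d); Oct starts Sun (31d) ✓; Nov starts Wed (30d); Dec starts Fri (31d).
Five-Tuesday months: January, May, August, October → 4.

4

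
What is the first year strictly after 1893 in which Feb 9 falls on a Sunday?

1896

From one year to the next, a fixed date's weekday advances by 1, or by 2 when a Feb 29 lies between the two dates.
1893: February 9 is Thursday.
1894: Friday (+1)
1895: Saturday (+1)
1896: Sunday (+1)
Feb 9 falls on a Sunday in 1896.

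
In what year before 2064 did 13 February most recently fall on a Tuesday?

2063

From one year to the next, a fixed date's weekday advances by 1, or by 2 when a Feb 29 lies between the two dates.
2064: February 13 is Wednesday.
2063: Tuesday (−1)
13 February falls on a Tuesday in 2063.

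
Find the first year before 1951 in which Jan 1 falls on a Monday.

1945

Jan 1 advances by 2 weekdays after a leap year and by 1 after a common year.
1951: Jan 1 is Monday.
1950: Sunday
1949: Saturday
1948: Thursday (leap)
1947: Wednesday
1946: Tuesday
1945: Monday
1945 begins on a Monday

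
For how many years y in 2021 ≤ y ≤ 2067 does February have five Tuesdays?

February has 28 days (29 in leap years); it has five Tuesdays when Tuesday falls among the first (month-length − 28) days — i.e. when February 1 is Tuesday in a leap year (never in a common year).
February 1 by year: 2021:Mon 2022:Tue 2023:Wed 2024:Thu 2025:Sat 2026:Sun 2027:Mon 2028:Tue✓ 2029:Thu 2030:Fri 2031:Sat 2032:Sun 2033:Tue 2034:Wed 2035:Thu …(17 more)… 2053:Sat 2054:Sun 2055:Mon 2056:Tue✓ 2057:Thu 2058:Fri 2059:Sat 2060:Sun 2061:Tue 2062:Wed 2063:Thu 2064:Fri 2065:Sun 2066:Mon 2067:Tue
Years with five Tuesdays: 2028, 2056 → 2.

2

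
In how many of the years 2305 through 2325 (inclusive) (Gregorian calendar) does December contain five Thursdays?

December has 31 days; it has five Thursdays when Thursday falls among the first (month-length − 28) days — i.e. when December 1 is one of Thursday/Wednesday/Tuesday.
December 1 by year: 2305:Fri 2306:Sat 2307:Sun 2308:Tue✓ 2309:Wed✓ 2310:Thu✓ 2311:Fri 2312:Sun 2313:Mon 2314:Tue✓ 2315:Wed✓ 2316:Fri 2317:Sat 2318:Sun 2319:Mon 2320:Wed✓ 2321:Thu✓ 2322:Fri 2323:Sat 2324:Mon 2325:Tue✓
Years with five Thursdays: 2308, 2309, 2310, 2314, 2315, 2320, 2321, 2325 → 8.

8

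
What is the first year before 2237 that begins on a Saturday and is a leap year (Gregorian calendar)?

2220

Jan 1 advances by 2 weekdays after a leap year and by 1 after a common year.
2237: Jan 1 is Sunday.
2236: Friday (leap)
2235: Thursday
2234: Wednesday
2233: Tuesday
2232: Sunday (leap)
2231: Saturday
2230: Friday
2229: Thursday
2228: Tuesday (leap)
2227: Monday
2226: Sunday
2225: Saturday
2224: Thursday (leap)
2223: Wednesday
2222: Tuesday
2221: Monday
2220: Saturday (leap)
2220 begins on a Saturday and is a leap year.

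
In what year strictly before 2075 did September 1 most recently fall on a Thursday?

2072

From one year to the next, a fixed date's weekday advances by 1, or by 2 when a Feb 29 lies between the two dates.
2075: September 1 is Sunday.
2074: Saturday (−1)
2073: Friday (−1)
2072: Thursday (−1)
September 1 falls on a Thursday in 2072.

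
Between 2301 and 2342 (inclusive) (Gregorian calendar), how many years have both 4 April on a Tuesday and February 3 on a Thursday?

Check each year's weekday for 4 April and February 3:
  2301: Thu/Sun  2302: Fri/Mon  2303: Sat/Tue  2304: Mon/Wed  2305: Tue/Fri  2306: Wed/Sat  2307: Thu/Sun  2308: Sat/Mon  2309: Sun/Wed  2310: Mon/Thu  2311: Tue/Fri  2312: Thu/Sat  2313: Fri/Mon  2314: Sat/Tue  …(14 more)…  2329: Thu/Sun  2330: Fri/Mon  2331: Sat/Tue  2332: Mon/Wed  2333: Tue/Fri  2334: Wed/Sat  2335: Thu/Sun  2336: Sat/Mon  2337: Sun/Wed  2338: Mon/Thu  2339: Tue/Fri  2340: Thu/Sat  2341: Fri/Mon  2342: Sat/Tue
Both conditions hold in: 2316 — 1.

1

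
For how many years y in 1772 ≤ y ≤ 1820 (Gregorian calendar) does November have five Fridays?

13

November has 30 days; it has five Fridays when Friday falls among the first (month-length − 28) days — i.e. when November 1 is one of Friday/Thursday.
November 1 by year: 1772:Sun 1773:Mon 1774:Tue 1775:Wed 1776:Fri✓ 1777:Sat 1778:Sun 1779:Mon 1780:Wed 1781:Thu✓ 1782:Fri✓ 1783:Sat 1784:Mon 1785:Tue 1786:Wed …(19 more)… 1806:Sat 1807:Sun 1808:Tue 1809:Wed 1810:Thu✓ 1811:Fri✓ 1812:Sun 1813:Mon 1814:Tue 1815:Wed 1816:Fri✓ 1817:Sat 1818:Sun 1819:Mon 1820:Wed
Years with five Fridays: 1776, 1781, 1782, 1787, 1792, 1793, 1798, 1799, 1804, 1805, 1810, 1811, 1816 → 13.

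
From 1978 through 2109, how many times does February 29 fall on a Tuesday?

Leap years in 1978–2109: 32 of them.
Feb 29 weekday advances by 5 (mod 7) from one leap year to the next four years later (or differs when a century non-leap intervenes).
Leap-day weekdays: 1980:Fri 1984:Wed 1988:Mon 1992:Sat 1996:Thu 2000:Tue✓ 2004:Sun 2008:Fri 2012:Wed 2016:Mon 2020:Sat 2024:Thu 2028:Tue✓ …(6 more)… 2056:Tue✓ 2060:Sun 2064:Fri 2068:Wed 2072:Mon 2076:Sat 2080:Thu 2084:Tue✓ 2088:Sun 2092:Fri 2096:Wed 2104:Fri 2108:Wed
Tuesday: 2000, 2028, 2056, 2084 → 4.

4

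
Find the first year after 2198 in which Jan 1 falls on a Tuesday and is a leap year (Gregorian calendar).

2228

Jan 1 advances by 2 weekdays after a leap year and by 1 after a common year.
2198: Jan 1 is Monday.
2199: Tuesday
2200: Wednesday
2201: Thursday
2202: Friday
2203: Saturday
2204: Sunday (leap)
2205: Tuesday
2206: Wednesday
2207: Thursday
2208: Friday (leap)
2209: Sunday
2210: Monday
2211: Tuesday
2212: Wednesday (leap)
2213: Friday
2214: Saturday
2215: Sunday
2216: Monday (leap)
2217: Wednesday
2218: Thursday
2219: Friday
2220: Saturday (leap)
2221: Monday
2222: Tuesday
2223: Wednesday
2224: Thursday (leap)
2225: Saturday
2226: Sunday
2227: Monday
2228: Tuesday (leap)
2228 begins on a Tuesday and is a leap year.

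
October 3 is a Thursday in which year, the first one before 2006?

From one year to the next, a fixed date's weekday advances by 1, or by 2 when a Feb 29 lies between the two dates.
2006: October 3 is Tuesday.
2005: Monday (−1)
2004: Sunday (−1)
2003: Friday (−2)
2002: Thursday (−1)
October 3 falls on a Thursday in 2002.

2002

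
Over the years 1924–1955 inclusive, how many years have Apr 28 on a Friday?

4

Track Apr 28's weekday year by year (advancing +1, or +2 across a Feb 29):
  1924: Mon  1925: Tue (+1)  1926: Wed (+1)  1927: Thu (+1)  1928: Sat (+2)
  1929: Sun (+1)  1930: Mon (+1)  1931: Tue (+1)  1932: Thu (+2)  1933: Fri (+1) ✓
  1934: Sat (+1)  1935: Sun (+1)  1936: Tue (+2)  1937: Wed (+1)  … (4 more years) …
  1942: Tue (+1)  1943: Wed (+1)  1944: Fri (+2) ✓  1945: Sat (+1)  1946: Sun (+1)
  1947: Mon (+1)  1948: Wed (+2)  1949: Thu (+1)  1950: Fri (+1) ✓  1951: Sat (+1)
  1952: Mon (+2)  1953: Tue (+1)  1954: Wed (+1)  1955: Thu (+1)
Friday years: 1933, 1939, 1944, 1950 — 4 in total.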